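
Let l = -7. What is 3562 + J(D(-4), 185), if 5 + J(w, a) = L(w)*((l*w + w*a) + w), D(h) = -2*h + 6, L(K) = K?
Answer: 38641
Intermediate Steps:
D(h) = 6 - 2*h
J(w, a) = -5 + w*(-6*w + a*w) (J(w, a) = -5 + w*((-7*w + w*a) + w) = -5 + w*((-7*w + a*w) + w) = -5 + w*(-6*w + a*w))
3562 + J(D(-4), 185) = 3562 + (-5 - 6*(6 - 2*(-4))**2 + 185*(6 - 2*(-4))**2) = 3562 + (-5 - 6*(6 + 8)**2 + 185*(6 + 8)**2) = 3562 + (-5 - 6*14**2 + 185*14**2) = 3562 + (-5 - 6*196 + 185*196) = 3562 + (-5 - 1176 + 36260) = 3562 + 35079 = 38641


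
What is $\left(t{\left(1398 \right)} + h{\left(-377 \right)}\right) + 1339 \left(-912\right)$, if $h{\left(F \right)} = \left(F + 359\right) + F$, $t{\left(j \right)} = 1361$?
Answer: $-1220202$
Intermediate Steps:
$h{\left(F \right)} = 359 + 2 F$ ($h{\left(F \right)} = \left(359 + F\right) + F = 359 + 2 F$)
$\left(t{\left(1398 \right)} + h{\left(-377 \right)}\right) + 1339 \left(-912\right) = \left(1361 + \left(359 + 2 \left(-377\right)\right)\right) + 1339 \left(-912\right) = \left(1361 + \left(359 - 754\right)\right) - 1221168 = \left(1361 - 395\right) - 1221168 = 966 - 1221168 = -1220202$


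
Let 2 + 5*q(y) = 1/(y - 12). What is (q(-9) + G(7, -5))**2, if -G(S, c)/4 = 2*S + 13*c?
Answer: 456976129/11025 ≈ 41449.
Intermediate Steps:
q(y) = -2/5 + 1/(5*(-12 + y)) (q(y) = -2/5 + 1/(5*(y - 12)) = -2/5 + 1/(5*(-12 + y)))
G(S, c) = -52*c - 8*S (G(S, c) = -4*(2*S + 13*c) = -52*c - 8*S)
(q(-9) + G(7, -5))**2 = ((25 - 2*(-9))/(5*(-12 - 9)) + (-52*(-5) - 8*7))**2 = ((1/5)*(25 + 18)/(-21) + (260 - 56))**2 = ((1/5)*(-1/21)*43 + 204)**2 = (-43/105 + 204)**2 = (21377/105)**2 = 456976129/11025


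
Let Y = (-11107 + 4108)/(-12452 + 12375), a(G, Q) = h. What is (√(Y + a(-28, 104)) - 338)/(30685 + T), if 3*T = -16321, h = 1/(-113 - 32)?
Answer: -507/37867 + 3*√11329996370/845570110 ≈ -0.013011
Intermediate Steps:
h = -1/145 (h = 1/(-145) = -1/145 ≈ -0.0068966)
T = -16321/3 (T = (⅓)*(-16321) = -16321/3 ≈ -5440.3)
a(G, Q) = -1/145
Y = 6999/77 (Y = -6999/(-77) = -6999*(-1/77) = 6999/77 ≈ 90.896)
(√(Y + a(-28, 104)) - 338)/(30685 + T) = (√(6999/77 - 1/145) - 338)/(30685 - 16321/3) = (√(1014778/11165) - 338)/(75734/3) = (√11329996370/11165 - 338)*(3/75734) = (-338 + √11329996370/11165)*(3/75734) = -507/37867 + 3*√11329996370/845570110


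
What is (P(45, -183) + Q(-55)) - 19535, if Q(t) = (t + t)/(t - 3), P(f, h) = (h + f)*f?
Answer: -746550/29 ≈ -25743.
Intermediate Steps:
P(f, h) = f*(f + h) (P(f, h) = (f + h)*f = f*(f + h))
Q(t) = 2*t/(-3 + t) (Q(t) = (2*t)/(-3 + t) = 2*t/(-3 + t))
(P(45, -183) + Q(-55)) - 19535 = (45*(45 - 183) + 2*(-55)/(-3 - 55)) - 19535 = (45*(-138) + 2*(-55)/(-58)) - 19535 = (-6210 + 2*(-55)*(-1/58)) - 19535 = (-6210 + 55/29) - 19535 = -180035/29 - 19535 = -746550/29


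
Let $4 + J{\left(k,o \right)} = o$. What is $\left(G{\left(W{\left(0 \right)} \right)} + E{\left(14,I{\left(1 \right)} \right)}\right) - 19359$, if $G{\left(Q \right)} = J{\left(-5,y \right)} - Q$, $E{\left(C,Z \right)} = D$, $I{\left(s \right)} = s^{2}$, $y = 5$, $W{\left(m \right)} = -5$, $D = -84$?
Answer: $-19437$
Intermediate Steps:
$J{\left(k,o \right)} = -4 + o$
$E{\left(C,Z \right)} = -84$
$G{\left(Q \right)} = 1 - Q$ ($G{\left(Q \right)} = \left(-4 + 5\right) - Q = 1 - Q$)
$\left(G{\left(W{\left(0 \right)} \right)} + E{\left(14,I{\left(1 \right)} \right)}\right) - 19359 = \left(\left(1 - -5\right) - 84\right) - 19359 = \left(\left(1 + 5\right) - 84\right) - 19359 = \left(6 - 84\right) - 19359 = -78 - 19359 = -19437$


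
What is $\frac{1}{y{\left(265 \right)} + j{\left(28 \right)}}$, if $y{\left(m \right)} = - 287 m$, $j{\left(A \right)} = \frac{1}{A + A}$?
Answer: $- \frac{56}{4259079} \approx -1.3148 \cdot 10^{-5}$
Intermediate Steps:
$j{\left(A \right)} = \frac{1}{2 A}$
$\frac{1}{y{\left(265 \right)} + j{\left(28 \right)}} = \frac{1}{\left(-287\right) 265 + \frac{1}{2 \cdot 28}} = \frac{1}{-76055 + \frac{1}{2} \cdot \frac{1}{28}} = \frac{1}{-76055 + \frac{1}{56}} = \frac{1}{- \frac{4259079}{56}} = - \frac{56}{4259079}$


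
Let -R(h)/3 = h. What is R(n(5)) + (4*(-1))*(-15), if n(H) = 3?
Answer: 51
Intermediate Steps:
R(h) = -3*h
R(n(5)) + (4*(-1))*(-15) = -3*3 + (4*(-1))*(-15) = -9 - 4*(-15) = -9 + 60 = 51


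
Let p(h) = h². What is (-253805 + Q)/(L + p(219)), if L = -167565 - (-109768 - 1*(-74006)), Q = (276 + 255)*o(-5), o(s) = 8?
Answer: 22687/7622 ≈ 2.9765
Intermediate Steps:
Q = 4248 (Q = (276 + 255)*8 = 531*8 = 4248)
L = -131803 (L = -167565 - (-109768 + 74006) = -167565 - 1*(-35762) = -167565 + 35762 = -131803)
(-253805 + Q)/(L + p(219)) = (-253805 + 4248)/(-131803 + 219²) = -249557/(-131803 + 47961) = -249557/(-83842) = -249557*(-1/83842) = 22687/7622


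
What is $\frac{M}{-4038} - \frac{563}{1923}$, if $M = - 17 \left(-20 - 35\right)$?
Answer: $- \frac{1357133}{2588358} \approx -0.52432$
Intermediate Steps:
$M = 935$ ($M = \left(-17\right) \left(-55\right) = 935$)
$\frac{M}{-4038} - \frac{563}{1923} = \frac{935}{-4038} - \frac{563}{1923} = 935 \left(- \frac{1}{4038}\right) - \frac{563}{1923} = - \frac{935}{4038} - \frac{563}{1923} = - \frac{1357133}{2588358}$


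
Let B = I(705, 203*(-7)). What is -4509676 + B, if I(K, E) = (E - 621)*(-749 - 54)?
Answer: -2869950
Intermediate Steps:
I(K, E) = 498663 - 803*E (I(K, E) = (-621 + E)*(-803) = 498663 - 803*E)
B = 1639726 (B = 498663 - 163009*(-7) = 498663 - 803*(-1421) = 498663 + 1141063 = 1639726)
-4509676 + B = -4509676 + 1639726 = -2869950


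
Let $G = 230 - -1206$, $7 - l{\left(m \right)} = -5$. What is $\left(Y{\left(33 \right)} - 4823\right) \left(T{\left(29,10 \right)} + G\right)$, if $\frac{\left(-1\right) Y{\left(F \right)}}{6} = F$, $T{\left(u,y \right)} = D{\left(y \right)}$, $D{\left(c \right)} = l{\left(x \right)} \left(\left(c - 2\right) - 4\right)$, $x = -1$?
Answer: $-7451164$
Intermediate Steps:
$l{\left(m \right)} = 12$ ($l{\left(m \right)} = 7 - -5 = 7 + 5 = 12$)
$D{\left(c \right)} = -72 + 12 c$ ($D{\left(c \right)} = 12 \left(\left(c - 2\right) - 4\right) = 12 \left(\left(-2 + c\right) - 4\right) = 12 \left(-6 + c\right) = -72 + 12 c$)
$T{\left(u,y \right)} = -72 + 12 y$
$G = 1436$ ($G = 230 + 1206 = 1436$)
$Y{\left(F \right)} = - 6 F$
$\left(Y{\left(33 \right)} - 4823\right) \left(T{\left(29,10 \right)} + G\right) = \left(\left(-6\right) 33 - 4823\right) \left(\left(-72 + 12 \cdot 10\right) + 1436\right) = \left(-198 - 4823\right) \left(\left(-72 + 120\right) + 1436\right) = - 5021 \left(48 + 1436\right) = \left(-5021\right) 1484 = -7451164$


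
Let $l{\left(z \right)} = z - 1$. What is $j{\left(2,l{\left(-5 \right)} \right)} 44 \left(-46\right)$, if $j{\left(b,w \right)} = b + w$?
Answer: $8096$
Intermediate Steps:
$l{\left(z \right)} = -1 + z$
$j{\left(2,l{\left(-5 \right)} \right)} 44 \left(-46\right) = \left(2 - 6\right) 44 \left(-46\right) = \left(-4\right) 44 \left(-46\right) = \left(-176\right) \left(-46\right) = 8096$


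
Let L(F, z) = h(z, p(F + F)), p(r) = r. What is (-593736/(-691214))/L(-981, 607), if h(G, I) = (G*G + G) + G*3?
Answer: 22836/9859822103 ≈ 2.3161e-6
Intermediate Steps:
h(G, I) = G² + 4*G (h(G, I) = (G² + G) + 3*G = (G + G²) + 3*G = G² + 4*G)
L(F, z) = z*(4 + z)
(-593736/(-691214))/L(-981, 607) = (-593736/(-691214))/((607*(4 + 607))) = (-593736*(-1/691214))/((607*611)) = (296868/345607)/370877 = (296868/345607)*(1/370877) = 22836/9859822103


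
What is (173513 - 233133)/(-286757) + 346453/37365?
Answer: 101575524221/10714675305 ≈ 9.4800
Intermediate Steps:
(173513 - 233133)/(-286757) + 346453/37365 = -59620*(-1/286757) + 346453*(1/37365) = 59620/286757 + 346453/37365 = 101575524221/10714675305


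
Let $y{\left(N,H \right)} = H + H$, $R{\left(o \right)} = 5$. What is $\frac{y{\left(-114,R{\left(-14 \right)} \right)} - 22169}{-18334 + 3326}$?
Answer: $\frac{22159}{15008} \approx 1.4765$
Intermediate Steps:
$y{\left(N,H \right)} = 2 H$
$\frac{y{\left(-114,R{\left(-14 \right)} \right)} - 22169}{-18334 + 3326} = \frac{2 \cdot 5 - 22169}{-18334 + 3326} = \frac{10 - 22169}{-15008} = \left(-22159\right) \left(- \frac{1}{15008}\right) = \frac{22159}{15008}$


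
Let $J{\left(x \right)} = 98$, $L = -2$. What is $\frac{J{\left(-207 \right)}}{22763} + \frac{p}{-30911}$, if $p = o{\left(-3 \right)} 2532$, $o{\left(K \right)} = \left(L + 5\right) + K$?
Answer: $\frac{98}{22763} \approx 0.0043052$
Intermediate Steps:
$o{\left(K \right)} = 3 + K$ ($o{\left(K \right)} = \left(-2 + 5\right) + K = 3 + K$)
$p = 0$ ($p = \left(3 - 3\right) 2532 = 0 \cdot 2532 = 0$)
$\frac{J{\left(-207 \right)}}{22763} + \frac{p}{-30911} = \frac{98}{22763} + \frac{0}{-30911} = 98 \cdot \frac{1}{22763} + 0 \left(- \frac{1}{30911}\right) = \frac{98}{22763} + 0 = \frac{98}{22763}$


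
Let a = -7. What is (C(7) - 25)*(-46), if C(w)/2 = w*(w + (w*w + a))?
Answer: -30406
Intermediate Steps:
C(w) = 2*w*(-7 + w + w²) (C(w) = 2*(w*(w + (w*w - 7))) = 2*(w*(w + (w² - 7))) = 2*(w*(w + (-7 + w²))) = 2*(w*(-7 + w + w²)) = 2*w*(-7 + w + w²))
(C(7) - 25)*(-46) = (2*7*(-7 + 7 + 7²) - 25)*(-46) = (2*7*(-7 + 7 + 49) - 25)*(-46) = (2*7*49 - 25)*(-46) = (686 - 25)*(-46) = 661*(-46) = -30406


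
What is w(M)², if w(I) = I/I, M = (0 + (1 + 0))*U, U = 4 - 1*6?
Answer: 1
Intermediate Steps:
U = -2 (U = 4 - 6 = -2)
M = -2 (M = (0 + (1 + 0))*(-2) = (0 + 1)*(-2) = 1*(-2) = -2)
w(I) = 1
w(M)² = 1² = 1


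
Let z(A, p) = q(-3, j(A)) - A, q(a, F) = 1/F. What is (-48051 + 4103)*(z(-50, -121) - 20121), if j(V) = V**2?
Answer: 551300181513/625 ≈ 8.8208e+8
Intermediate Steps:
z(A, p) = A**(-2) - A (z(A, p) = 1/(A**2) - A = A**(-2) - A)
(-48051 + 4103)*(z(-50, -121) - 20121) = (-48051 + 4103)*(((-50)**(-2) - 1*(-50)) - 20121) = -43948*((1/2500 + 50) - 20121) = -43948*(125001/2500 - 20121) = -43948*(-50177499/2500) = 551300181513/625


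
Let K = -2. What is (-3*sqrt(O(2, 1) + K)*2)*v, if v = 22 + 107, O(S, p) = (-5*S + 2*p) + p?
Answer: -2322*I ≈ -2322.0*I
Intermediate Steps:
O(S, p) = -5*S + 3*p
v = 129
(-3*sqrt(O(2, 1) + K)*2)*v = (-3*sqrt((-5*2 + 3*1) - 2)*2)*129 = (-3*sqrt((-10 + 3) - 2)*2)*129 = (-3*sqrt(-7 - 2)*2)*129 = (-9*I*2)*129 = -18*I*129 = -2322*I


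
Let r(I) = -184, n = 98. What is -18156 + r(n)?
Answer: -18340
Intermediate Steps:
-18156 + r(n) = -18156 - 184 = -18340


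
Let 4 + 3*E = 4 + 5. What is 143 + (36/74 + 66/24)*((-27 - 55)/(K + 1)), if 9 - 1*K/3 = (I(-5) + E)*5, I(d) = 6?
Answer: 940273/6438 ≈ 146.05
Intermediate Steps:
E = 5/3 (E = -4/3 + (4 + 5)/3 = -4/3 + (⅓)*9 = -4/3 + 3 = 5/3 ≈ 1.6667)
K = -88 (K = 27 - 3*(6 + 5/3)*5 = 27 - 23*5 = 27 - 3*115/3 = 27 - 115 = -88)
143 + (36/74 + 66/24)*((-27 - 55)/(K + 1)) = 143 + (36/74 + 66/24)*((-27 - 55)/(-88 + 1)) = 143 + (36*(1/74) + 66*(1/24))*(-82/(-87)) = 143 + (18/37 + 11/4)*(-82*(-1/87)) = 143 + (479/148)*(82/87) = 143 + 19639/6438 = 940273/6438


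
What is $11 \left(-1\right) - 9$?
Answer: $-20$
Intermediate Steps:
$11 \left(-1\right) - 9 = -11 - 9 = -20$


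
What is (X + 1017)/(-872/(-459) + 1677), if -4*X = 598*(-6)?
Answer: 878526/770615 ≈ 1.1400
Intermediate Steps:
X = 897 (X = -299*(-6)/2 = -¼*(-3588) = 897)
(X + 1017)/(-872/(-459) + 1677) = (897 + 1017)/(-872/(-459) + 1677) = 1914/(-872*(-1/459) + 1677) = 1914/(872/459 + 1677) = 1914/(770615/459) = 1914*(459/770615) = 878526/770615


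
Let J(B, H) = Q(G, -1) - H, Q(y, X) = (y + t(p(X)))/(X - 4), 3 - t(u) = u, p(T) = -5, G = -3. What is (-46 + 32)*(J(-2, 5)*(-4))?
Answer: -336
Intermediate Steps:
t(u) = 3 - u
Q(y, X) = (8 + y)/(-4 + X) (Q(y, X) = (y + (3 - 1*(-5)))/(X - 4) = (y + (3 + 5))/(-4 + X) = (y + 8)/(-4 + X) = (8 + y)/(-4 + X))
J(B, H) = -1 - H (J(B, H) = (8 - 3)/(-4 - 1) - H = 5/(-5) - H = -⅕*5 - H = -1 - H)
(-46 + 32)*(J(-2, 5)*(-4)) = (-46 + 32)*((-1 - 1*5)*(-4)) = -14*(-1 - 5)*(-4) = -(-84)*(-4) = -14*24 = -336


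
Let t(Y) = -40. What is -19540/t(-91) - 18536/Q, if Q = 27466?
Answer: 13398605/27466 ≈ 487.83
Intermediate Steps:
-19540/t(-91) - 18536/Q = -19540/(-40) - 18536/27466 = -19540*(-1/40) - 18536*1/27466 = 977/2 - 9268/13733 = 13398605/27466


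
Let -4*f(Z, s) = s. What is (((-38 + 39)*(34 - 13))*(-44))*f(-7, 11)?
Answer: 2541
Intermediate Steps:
f(Z, s) = -s/4
(((-38 + 39)*(34 - 13))*(-44))*f(-7, 11) = (((-38 + 39)*(34 - 13))*(-44))*(-¼*11) = ((1*21)*(-44))*(-11/4) = (21*(-44))*(-11/4) = -924*(-11/4) = 2541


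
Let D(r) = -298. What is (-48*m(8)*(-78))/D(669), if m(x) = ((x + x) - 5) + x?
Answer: -35568/149 ≈ -238.71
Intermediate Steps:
m(x) = -5 + 3*x (m(x) = (2*x - 5) + x = (-5 + 2*x) + x = -5 + 3*x)
(-48*m(8)*(-78))/D(669) = (-48*(-5 + 3*8)*(-78))/(-298) = (-48*(-5 + 24)*(-78))*(-1/298) = (-48*19*(-78))*(-1/298) = -912*(-78)*(-1/298) = 71136*(-1/298) = -35568/149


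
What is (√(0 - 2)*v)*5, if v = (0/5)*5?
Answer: 0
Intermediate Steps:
v = 0 (v = (0*(⅕))*5 = 0*5 = 0)
(√(0 - 2)*v)*5 = (√(0 - 2)*0)*5 = (√(-2)*0)*5 = ((I*√2)*0)*5 = 0*5 = 0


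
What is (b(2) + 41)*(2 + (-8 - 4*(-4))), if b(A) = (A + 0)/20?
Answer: 411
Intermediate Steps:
b(A) = A/20 (b(A) = A*(1/20) = A/20)
(b(2) + 41)*(2 + (-8 - 4*(-4))) = ((1/20)*2 + 41)*(2 + (-8 - 4*(-4))) = (1/10 + 41)*(2 + (-8 + 16)) = 411*(2 + 8)/10 = (411/10)*10 = 411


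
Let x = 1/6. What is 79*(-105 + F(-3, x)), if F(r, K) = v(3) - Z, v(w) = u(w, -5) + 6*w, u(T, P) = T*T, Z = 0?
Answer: -6162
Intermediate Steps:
u(T, P) = T²
x = ⅙ ≈ 0.16667
v(w) = w² + 6*w
F(r, K) = 27 (F(r, K) = 3*(6 + 3) - 1*0 = 3*9 + 0 = 27 + 0 = 27)
79*(-105 + F(-3, x)) = 79*(-105 + 27) = 79*(-78) = -6162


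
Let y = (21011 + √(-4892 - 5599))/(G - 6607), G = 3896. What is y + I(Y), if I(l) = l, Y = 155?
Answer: 399194/2711 - I*√10491/2711 ≈ 147.25 - 0.037781*I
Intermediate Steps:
y = -21011/2711 - I*√10491/2711 (y = (21011 + √(-4892 - 5599))/(3896 - 6607) = (21011 + √(-10491))/(-2711) = (21011 + I*√10491)*(-1/2711) = -21011/2711 - I*√10491/2711 ≈ -7.7503 - 0.037781*I)
y + I(Y) = (-21011/2711 - I*√10491/2711) + 155 = 399194/2711 - I*√10491/2711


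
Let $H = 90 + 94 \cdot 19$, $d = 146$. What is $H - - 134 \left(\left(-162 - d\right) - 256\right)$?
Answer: $-73700$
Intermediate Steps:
$H = 1876$ ($H = 90 + 1786 = 1876$)
$H - - 134 \left(\left(-162 - d\right) - 256\right) = 1876 - - 134 \left(\left(-162 - 146\right) - 256\right) = 1876 - - 134 \left(-308 - 256\right) = 1876 - \left(-134\right) \left(-564\right) = 1876 - 75576 = -73700$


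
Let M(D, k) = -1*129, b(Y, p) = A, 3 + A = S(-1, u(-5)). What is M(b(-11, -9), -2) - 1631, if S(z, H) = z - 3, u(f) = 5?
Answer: -1760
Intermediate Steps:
S(z, H) = -3 + z
A = -7 (A = -3 + (-3 - 1) = -3 - 4 = -7)
b(Y, p) = -7
M(D, k) = -129
M(b(-11, -9), -2) - 1631 = -129 - 1631 = -1760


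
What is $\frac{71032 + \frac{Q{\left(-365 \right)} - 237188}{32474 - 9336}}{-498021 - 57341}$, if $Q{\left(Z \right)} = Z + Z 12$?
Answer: $- \frac{1643296483}{12849965956} \approx -0.12788$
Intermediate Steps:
$Q{\left(Z \right)} = 13 Z$ ($Q{\left(Z \right)} = Z + 12 Z = 13 Z$)
$\frac{71032 + \frac{Q{\left(-365 \right)} - 237188}{32474 - 9336}}{-498021 - 57341} = \frac{71032 + \frac{13 \left(-365\right) - 237188}{32474 - 9336}}{-498021 - 57341} = \frac{71032 + \frac{-4745 - 237188}{23138}}{-555362} = \left(71032 - \frac{241933}{23138}\right) \left(- \frac{1}{555362}\right) = \frac{1643296483}{23138} \left(- \frac{1}{555362}\right) = - \frac{1643296483}{12849965956}$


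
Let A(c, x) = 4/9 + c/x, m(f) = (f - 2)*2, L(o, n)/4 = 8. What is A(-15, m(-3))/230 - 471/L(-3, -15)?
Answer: -97441/6624 ≈ -14.710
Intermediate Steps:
L(o, n) = 32 (L(o, n) = 4*8 = 32)
m(f) = -4 + 2*f (m(f) = (-2 + f)*2 = -4 + 2*f)
A(c, x) = 4/9 + c/x (A(c, x) = 4*(⅑) + c/x = 4/9 + c/x)
A(-15, m(-3))/230 - 471/L(-3, -15) = (4/9 - 15/(-4 + 2*(-3)))/230 - 471/32 = (4/9 - 15/(-4 - 6))*(1/230) - 471*1/32 = (4/9 - 15/(-10))*(1/230) - 471/32 = (4/9 - 15*(-⅒))*(1/230) - 471/32 = (4/9 + 3/2)*(1/230) - 471/32 = (35/18)*(1/230) - 471/32 = 7/828 - 471/32 = -97441/6624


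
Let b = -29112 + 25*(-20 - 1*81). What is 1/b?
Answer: -1/31637 ≈ -3.1609e-5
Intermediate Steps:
b = -31637 (b = -29112 + 25*(-20 - 81) = -29112 + 25*(-101) = -29112 - 2525 = -31637)
1/b = 1/(-31637) = -1/31637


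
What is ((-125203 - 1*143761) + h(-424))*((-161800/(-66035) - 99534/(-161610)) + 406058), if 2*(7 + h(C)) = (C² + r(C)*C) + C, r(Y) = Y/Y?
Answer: -25929485358939817431/355730545 ≈ -7.2891e+10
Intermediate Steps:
r(Y) = 1
h(C) = -7 + C + C²/2 (h(C) = -7 + ((C² + 1*C) + C)/2 = -7 + ((C² + C) + C)/2 = -7 + ((C + C²) + C)/2 = -7 + (C² + 2*C)/2 = -7 + (C + C²/2) = -7 + C + C²/2)
((-125203 - 1*143761) + h(-424))*((-161800/(-66035) - 99534/(-161610)) + 406058) = ((-125203 - 1*143761) + (-7 - 424 + (½)*(-424)²))*((-161800/(-66035) - 99534/(-161610)) + 406058) = ((-125203 - 143761) + (-7 - 424 + (½)*179776))*((-161800*(-1/66035) - 99534*(-1/161610)) + 406058) = (-268964 + (-7 - 424 + 89888))*((32360/13207 + 16589/26935) + 406058) = (-268964 + 89457)*(1090707523/355730545 + 406058) = -179507*144448324349133/355730545 = -25929485358939817431/355730545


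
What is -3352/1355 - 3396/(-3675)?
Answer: -514468/331975 ≈ -1.5497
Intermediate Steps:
-3352/1355 - 3396/(-3675) = -3352*1/1355 - 3396*(-1/3675) = -3352/1355 + 1132/1225 = -514468/331975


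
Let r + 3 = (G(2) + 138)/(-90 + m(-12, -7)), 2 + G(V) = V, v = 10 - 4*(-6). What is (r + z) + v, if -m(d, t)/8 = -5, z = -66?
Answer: -944/25 ≈ -37.760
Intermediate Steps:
m(d, t) = 40 (m(d, t) = -8*(-5) = 40)
v = 34 (v = 10 + 24 = 34)
G(V) = -2 + V
r = -144/25 (r = -3 + ((-2 + 2) + 138)/(-90 + 40) = -3 + (0 + 138)/(-50) = -3 + 138*(-1/50) = -3 - 69/25 = -144/25 ≈ -5.7600)
(r + z) + v = (-144/25 - 66) + 34 = -1794/25 + 34 = -944/25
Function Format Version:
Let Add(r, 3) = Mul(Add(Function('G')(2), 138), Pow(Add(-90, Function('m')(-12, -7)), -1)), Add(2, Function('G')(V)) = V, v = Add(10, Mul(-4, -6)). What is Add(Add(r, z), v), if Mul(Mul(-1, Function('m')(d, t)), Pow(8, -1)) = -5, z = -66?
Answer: Rational(-944, 25) ≈ -37.760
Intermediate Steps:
Function('m')(d, t) = 40 (Function('m')(d, t) = Mul(-8, -5) = 40)
v = 34 (v = Add(10, 24) = 34)
Function('G')(V) = Add(-2, V)
r = Rational(-144, 25) (r = Add(-3, Mul(Add(Add(-2, 2), 138), Pow(Add(-90, 40), -1))) = Add(-3, Mul(Add(0, 138), Pow(-50, -1))) = Add(-3, Mul(138, Rational(-1, 50))) = Add(-3, Rational(-69, 25)) = Rational(-144, 25) ≈ -5.7600)
Add(Add(r, z), v) = Add(Add(Rational(-144, 25), -66), 34) = Add(Rational(-1794, 25), 34) = Rational(-944, 25)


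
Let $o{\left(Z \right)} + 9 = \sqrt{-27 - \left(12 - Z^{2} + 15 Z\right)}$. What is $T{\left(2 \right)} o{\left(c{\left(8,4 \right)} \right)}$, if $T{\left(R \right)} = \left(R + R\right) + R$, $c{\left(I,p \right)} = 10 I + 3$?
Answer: $-54 + 6 \sqrt{5605} \approx 395.2$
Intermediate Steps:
$c{\left(I,p \right)} = 3 + 10 I$
$T{\left(R \right)} = 3 R$ ($T{\left(R \right)} = 2 R + R = 3 R$)
$o{\left(Z \right)} = -9 + \sqrt{-39 + Z^{2} - 15 Z}$ ($o{\left(Z \right)} = -9 + \sqrt{-27 - \left(12 - Z^{2} + 15 Z\right)} = -9 + \sqrt{-39 + Z^{2} - 15 Z}$)
$T{\left(2 \right)} o{\left(c{\left(8,4 \right)} \right)} = 3 \cdot 2 \left(-9 + \sqrt{-39 + \left(3 + 10 \cdot 8\right)^{2} - 15 \left(3 + 10 \cdot 8\right)}\right) = 6 \left(-9 + \sqrt{-39 + \left(3 + 80\right)^{2} - 15 \left(3 + 80\right)}\right) = 6 \left(-9 + \sqrt{-39 + 83^{2} - 1245}\right) = 6 \left(-9 + \sqrt{-39 + 6889 - 1245}\right) = 6 \left(-9 + \sqrt{5605}\right) = -54 + 6 \sqrt{5605}$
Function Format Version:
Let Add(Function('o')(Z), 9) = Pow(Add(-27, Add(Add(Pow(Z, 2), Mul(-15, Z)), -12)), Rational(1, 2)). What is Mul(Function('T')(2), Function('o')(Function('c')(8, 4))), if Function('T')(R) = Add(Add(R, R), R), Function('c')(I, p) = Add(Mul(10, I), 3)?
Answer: Add(-54, Mul(6, Pow(5605, Rational(1, 2)))) ≈ 395.20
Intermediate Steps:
Function('c')(I, p) = Add(3, Mul(10, I))
Function('T')(R) = Mul(3, R) (Function('T')(R) = Add(Mul(2, R), R) = Mul(3, R))
Function('o')(Z) = Add(-9, Pow(Add(-39, Pow(Z, 2), Mul(-15, Z)), Rational(1, 2))) (Function('o')(Z) = Add(-9, Pow(Add(-27, Add(Add(Pow(Z, 2), Mul(-15, Z)), -12)), Rational(1, 2))) = Add(-9, Pow(Add(-27, Add(-12, Pow(Z, 2), Mul(-15, Z))), Rational(1, 2))) = Add(-9, Pow(Add(-39, Pow(Z, 2), Mul(-15, Z)), Rational(1, 2))))
Mul(Function('T')(2), Function('o')(Function('c')(8, 4))) = Mul(Mul(3, 2), Add(-9, Pow(Add(-39, Pow(Add(3, Mul(10, 8)), 2), Mul(-15, Add(3, Mul(10, 8)))), Rational(1, 2)))) = Mul(6, Add(-9, Pow(Add(-39, Pow(Add(3, 80), 2), Mul(-15, Add(3, 80))), Rational(1, 2)))) = Mul(6, Add(-9, Pow(Add(-39, Pow(83, 2), Mul(-15, 83)), Rational(1, 2)))) = Mul(6, Add(-9, Pow(Add(-39, 6889, -1245), Rational(1, 2)))) = Mul(6, Add(-9, Pow(5605, Rational(1, 2)))) = Add(-54, Mul(6, Pow(5605, Rational(1, 2))))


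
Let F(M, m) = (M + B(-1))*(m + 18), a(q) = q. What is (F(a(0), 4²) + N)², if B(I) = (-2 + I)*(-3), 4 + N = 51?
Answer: 124609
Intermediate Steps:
N = 47 (N = -4 + 51 = 47)
B(I) = 6 - 3*I
F(M, m) = (9 + M)*(18 + m) (F(M, m) = (M + (6 - 3*(-1)))*(m + 18) = (M + (6 + 3))*(18 + m) = (M + 9)*(18 + m) = (9 + M)*(18 + m))
(F(a(0), 4²) + N)² = ((162 + 9*4² + 18*0 + 0*4²) + 47)² = ((162 + 9*16 + 0 + 0*16) + 47)² = ((162 + 144 + 0 + 0) + 47)² = (306 + 47)² = 353² = 124609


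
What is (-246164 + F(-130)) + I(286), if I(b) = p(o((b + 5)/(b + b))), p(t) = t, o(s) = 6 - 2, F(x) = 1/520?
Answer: -128003199/520 ≈ -2.4616e+5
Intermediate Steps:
F(x) = 1/520
o(s) = 4
I(b) = 4
(-246164 + F(-130)) + I(286) = (-246164 + 1/520) + 4 = -128005279/520 + 4 = -128003199/520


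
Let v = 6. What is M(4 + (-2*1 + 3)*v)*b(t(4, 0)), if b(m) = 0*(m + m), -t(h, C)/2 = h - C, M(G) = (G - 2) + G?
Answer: 0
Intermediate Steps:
M(G) = -2 + 2*G (M(G) = (-2 + G) + G = -2 + 2*G)
t(h, C) = -2*h + 2*C (t(h, C) = -2*(h - C) = -2*h + 2*C)
b(m) = 0 (b(m) = 0*(2*m) = 0)
M(4 + (-2*1 + 3)*v)*b(t(4, 0)) = (-2 + 2*(4 + (-2*1 + 3)*6))*0 = (-2 + 2*(4 + (-2 + 3)*6))*0 = (-2 + 2*(4 + 1*6))*0 = (-2 + 2*(4 + 6))*0 = (-2 + 2*10)*0 = (-2 + 20)*0 = 18*0 = 0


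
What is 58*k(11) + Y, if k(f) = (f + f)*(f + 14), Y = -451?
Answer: 31449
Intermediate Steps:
k(f) = 2*f*(14 + f) (k(f) = (2*f)*(14 + f) = 2*f*(14 + f))
58*k(11) + Y = 58*(2*11*(14 + 11)) - 451 = 58*(2*11*25) - 451 = 58*550 - 451 = 31900 - 451 = 31449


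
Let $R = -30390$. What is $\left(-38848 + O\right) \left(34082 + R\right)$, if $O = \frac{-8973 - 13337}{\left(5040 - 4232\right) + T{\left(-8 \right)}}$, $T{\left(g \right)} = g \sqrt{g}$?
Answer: $- \frac{1465284267109}{10209} - \frac{20592130 i \sqrt{2}}{10209} \approx -1.4353 \cdot 10^{8} - 2852.5 i$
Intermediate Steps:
$T{\left(g \right)} = g^{\frac{3}{2}}$
$O = - \frac{22310}{808 - 16 i \sqrt{2}}$ ($O = \frac{-8973 - 13337}{\left(5040 - 4232\right) + \left(-8\right)^{\frac{3}{2}}} = - \frac{22310}{\left(5040 - 4232\right) - 16 i \sqrt{2}} = - \frac{22310}{808 - 16 i \sqrt{2}} \approx -27.59 - 0.77263 i$)
$\left(-38848 + O\right) \left(34082 + R\right) = \left(-38848 - \left(\frac{1126655}{40836} + \frac{11155 i \sqrt{2}}{20418}\right)\right) \left(34082 - 30390\right) = \left(- \frac{1587523583}{40836} - \frac{11155 i \sqrt{2}}{20418}\right) 3692 = - \frac{1465284267109}{10209} - \frac{20592130 i \sqrt{2}}{10209}$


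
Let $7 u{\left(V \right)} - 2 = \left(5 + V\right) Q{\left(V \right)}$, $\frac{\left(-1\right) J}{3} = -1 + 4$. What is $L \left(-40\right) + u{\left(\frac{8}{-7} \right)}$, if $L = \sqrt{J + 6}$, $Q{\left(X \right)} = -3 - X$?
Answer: $- \frac{253}{343} - 40 i \sqrt{3} \approx -0.73761 - 69.282 i$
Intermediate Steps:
$J = -9$ ($J = - 3 \left(-1 + 4\right) = \left(-3\right) 3 = -9$)
$u{\left(V \right)} = \frac{2}{7} + \frac{\left(-3 - V\right) \left(5 + V\right)}{7}$ ($u{\left(V \right)} = \frac{2}{7} + \frac{\left(5 + V\right) \left(-3 - V\right)}{7} = \frac{2}{7} + \frac{\left(-3 - V\right) \left(5 + V\right)}{7}$)
$L = i \sqrt{3}$ ($L = \sqrt{-9 + 6} = \sqrt{-3} = i \sqrt{3} \approx 1.732 i$)
$L \left(-40\right) + u{\left(\frac{8}{-7} \right)} = i \sqrt{3} \left(-40\right) - \left(\frac{13}{7} + \frac{64}{343} + \frac{8}{7} \cdot 8 \frac{1}{-7}\right) = - 40 i \sqrt{3} - \left(\frac{13}{7} + \frac{64}{343} + \frac{8}{7} \cdot 8 \left(- \frac{1}{7}\right)\right) = - 40 i \sqrt{3} - \left(\frac{27}{49} + \frac{64}{343}\right) = - 40 i \sqrt{3} - \frac{253}{343} = - \frac{253}{343} - 40 i \sqrt{3}$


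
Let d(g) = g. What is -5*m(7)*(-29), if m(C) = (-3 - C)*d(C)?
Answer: -10150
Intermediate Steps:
m(C) = C*(-3 - C) (m(C) = (-3 - C)*C = C*(-3 - C))
-5*m(7)*(-29) = -(-5)*7*(3 + 7)*(-29) = -(-5)*7*10*(-29) = -5*(-70)*(-29) = 350*(-29) = -10150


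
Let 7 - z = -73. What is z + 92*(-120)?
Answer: -10960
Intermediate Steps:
z = 80 (z = 7 - 1*(-73) = 7 + 73 = 80)
z + 92*(-120) = 80 + 92*(-120) = 80 - 11040 = -10960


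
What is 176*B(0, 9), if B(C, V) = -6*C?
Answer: 0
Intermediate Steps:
176*B(0, 9) = 176*(-6*0) = 176*0 = 0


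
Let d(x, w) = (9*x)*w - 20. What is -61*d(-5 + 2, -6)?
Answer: -8662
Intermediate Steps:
d(x, w) = -20 + 9*w*x (d(x, w) = 9*w*x - 20 = -20 + 9*w*x)
-61*d(-5 + 2, -6) = -61*(-20 + 9*(-6)*(-5 + 2)) = -61*(-20 + 9*(-6)*(-3)) = -61*(-20 + 162) = -61*142 = -8662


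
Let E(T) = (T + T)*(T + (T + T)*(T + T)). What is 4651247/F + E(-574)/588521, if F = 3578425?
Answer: -5408896306291313/2105978259425 ≈ -2568.4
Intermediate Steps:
E(T) = 2*T*(T + 4*T²) (E(T) = (2*T)*(T + (2*T)*(2*T)) = (2*T)*(T + 4*T²) = 2*T*(T + 4*T²))
4651247/F + E(-574)/588521 = 4651247/3578425 + ((-574)²*(2 + 8*(-574)))/588521 = 4651247*(1/3578425) + (329476*(2 - 4592))*(1/588521) = 4651247/3578425 + (329476*(-4590))*(1/588521) = 4651247/3578425 - 1512294840*1/588521 = 4651247/3578425 - 1512294840/588521 = -5408896306291313/2105978259425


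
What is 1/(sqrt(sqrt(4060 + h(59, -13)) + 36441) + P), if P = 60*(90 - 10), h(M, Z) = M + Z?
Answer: 1/(4800 + sqrt(36441 + sqrt(4106))) ≈ 0.00020036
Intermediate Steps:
P = 4800 (P = 60*80 = 4800)
1/(sqrt(sqrt(4060 + h(59, -13)) + 36441) + P) = 1/(sqrt(sqrt(4060 + (59 - 13)) + 36441) + 4800) = 1/(sqrt(sqrt(4060 + 46) + 36441) + 4800) = 1/(sqrt(sqrt(4106) + 36441) + 4800) = 1/(sqrt(36441 + sqrt(4106)) + 4800) = 1/(4800 + sqrt(36441 + sqrt(4106)))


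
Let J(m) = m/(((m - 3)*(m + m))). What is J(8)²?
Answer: 1/100 ≈ 0.010000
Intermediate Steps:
J(m) = 1/(2*(-3 + m)) (J(m) = m/(((-3 + m)*(2*m))) = m/((2*m*(-3 + m))) = m*(1/(2*m*(-3 + m))) = 1/(2*(-3 + m)))
J(8)² = (1/(2*(-3 + 8)))² = ((½)/5)² = ((½)*(⅕))² = (⅒)² = 1/100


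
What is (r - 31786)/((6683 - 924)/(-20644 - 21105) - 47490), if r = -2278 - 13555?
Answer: 1988045631/1982665769 ≈ 1.0027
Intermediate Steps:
r = -15833
(r - 31786)/((6683 - 924)/(-20644 - 21105) - 47490) = (-15833 - 31786)/((6683 - 924)/(-20644 - 21105) - 47490) = -47619/(5759/(-41749) - 47490) = -47619/(5759*(-1/41749) - 47490) = -47619/(-5759/41749 - 47490) = -47619/(-1982665769/41749) = -47619*(-41749/1982665769) = 1988045631/1982665769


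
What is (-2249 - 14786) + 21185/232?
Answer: -3930935/232 ≈ -16944.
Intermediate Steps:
(-2249 - 14786) + 21185/232 = -17035 + 21185*(1/232) = -17035 + 21185/232 = -3930935/232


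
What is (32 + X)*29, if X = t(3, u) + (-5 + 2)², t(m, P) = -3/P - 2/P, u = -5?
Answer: 1218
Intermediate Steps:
t(m, P) = -5/P
X = 10 (X = -5/(-5) + (-5 + 2)² = -5*(-⅕) + (-3)² = 1 + 9 = 10)
(32 + X)*29 = (32 + 10)*29 = 42*29 = 1218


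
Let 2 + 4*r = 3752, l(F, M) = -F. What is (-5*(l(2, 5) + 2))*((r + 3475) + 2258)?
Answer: 0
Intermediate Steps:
r = 1875/2 (r = -1/2 + (1/4)*3752 = -1/2 + 938 = 1875/2 ≈ 937.50)
(-5*(l(2, 5) + 2))*((r + 3475) + 2258) = (-5*(-1*2 + 2))*((1875/2 + 3475) + 2258) = (-5*(-2 + 2))*(8825/2 + 2258) = -5*0*(13341/2) = 0*(13341/2) = 0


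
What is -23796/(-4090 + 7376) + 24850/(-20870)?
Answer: -28913981/3428941 ≈ -8.4323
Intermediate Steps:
-23796/(-4090 + 7376) + 24850/(-20870) = -23796/3286 + 24850*(-1/20870) = -23796*1/3286 - 2485/2087 = -11898/1643 - 2485/2087 = -28913981/3428941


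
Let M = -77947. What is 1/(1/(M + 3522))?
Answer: -74425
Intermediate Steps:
1/(1/(M + 3522)) = 1/(1/(-77947 + 3522)) = 1/(1/(-74425)) = 1/(-1/74425) = -74425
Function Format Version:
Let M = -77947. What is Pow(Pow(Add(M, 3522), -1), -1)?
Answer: -74425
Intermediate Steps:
Pow(Pow(Add(M, 3522), -1), -1) = Pow(Pow(Add(-77947, 3522), -1), -1) = Pow(Pow(-74425, -1), -1) = Pow(Rational(-1, 74425), -1) = -74425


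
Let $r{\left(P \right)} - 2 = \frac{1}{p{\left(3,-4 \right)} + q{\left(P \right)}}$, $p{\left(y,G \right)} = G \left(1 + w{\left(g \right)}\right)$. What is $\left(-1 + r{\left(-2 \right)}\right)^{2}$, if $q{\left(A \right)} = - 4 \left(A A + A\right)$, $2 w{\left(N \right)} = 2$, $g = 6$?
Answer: $\frac{225}{256} \approx 0.87891$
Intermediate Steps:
$w{\left(N \right)} = 1$ ($w{\left(N \right)} = \frac{1}{2} \cdot 2 = 1$)
$q{\left(A \right)} = - 4 A - 4 A^{2}$ ($q{\left(A \right)} = - 4 \left(A^{2} + A\right) = - 4 \left(A + A^{2}\right) = - 4 A - 4 A^{2}$)
$p{\left(y,G \right)} = 2 G$ ($p{\left(y,G \right)} = G \left(1 + 1\right) = G 2 = 2 G$)
$r{\left(P \right)} = 2 + \frac{1}{-8 - 4 P \left(1 + P\right)}$ ($r{\left(P \right)} = 2 + \frac{1}{2 \left(-4\right) - 4 P \left(1 + P\right)} = 2 + \frac{1}{-8 - 4 P \left(1 + P\right)}$)
$\left(-1 + r{\left(-2 \right)}\right)^{2} = \left(-1 + \frac{15 + 8 \left(-2\right) \left(1 - 2\right)}{4 \left(2 - 2 \left(1 - 2\right)\right)}\right)^{2} = \left(-1 + \frac{15 + 8 \left(-2\right) \left(-1\right)}{4 \left(2 - -2\right)}\right)^{2} = \left(-1 + \frac{15 + 16}{4 \left(2 + 2\right)}\right)^{2} = \left(-1 + \frac{1}{4} \cdot \frac{1}{4} \cdot 31\right)^{2} = \left(-1 + \frac{31}{16}\right)^{2} = \left(\frac{15}{16}\right)^{2} = \frac{225}{256}$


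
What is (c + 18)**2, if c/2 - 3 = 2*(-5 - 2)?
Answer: 16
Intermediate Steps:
c = -22 (c = 6 + 2*(2*(-5 - 2)) = 6 + 2*(2*(-7)) = 6 + 2*(-14) = 6 - 28 = -22)
(c + 18)**2 = (-22 + 18)**2 = (-4)**2 = 16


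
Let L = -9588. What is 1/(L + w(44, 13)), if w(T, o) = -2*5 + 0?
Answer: -1/9598 ≈ -0.00010419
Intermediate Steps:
w(T, o) = -10 (w(T, o) = -10 + 0 = -10)
1/(L + w(44, 13)) = 1/(-9588 - 10) = 1/(-9598) = -1/9598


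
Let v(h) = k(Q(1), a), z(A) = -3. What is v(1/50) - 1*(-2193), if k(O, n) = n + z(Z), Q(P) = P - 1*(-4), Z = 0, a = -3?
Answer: 2187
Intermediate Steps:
Q(P) = 4 + P (Q(P) = P + 4 = 4 + P)
k(O, n) = -3 + n (k(O, n) = n - 3 = -3 + n)
v(h) = -6 (v(h) = -3 - 3 = -6)
v(1/50) - 1*(-2193) = -6 - 1*(-2193) = -6 + 2193 = 2187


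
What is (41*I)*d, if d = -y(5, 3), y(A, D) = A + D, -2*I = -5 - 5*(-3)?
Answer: 1640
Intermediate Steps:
I = -5 (I = -(-5 - 5*(-3))/2 = -(-5 + 15)/2 = -½*10 = -5)
d = -8 (d = -(5 + 3) = -1*8 = -8)
(41*I)*d = (41*(-5))*(-8) = -205*(-8) = 1640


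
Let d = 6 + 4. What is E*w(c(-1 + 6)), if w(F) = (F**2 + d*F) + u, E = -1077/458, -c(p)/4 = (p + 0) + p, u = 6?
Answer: -649431/229 ≈ -2835.9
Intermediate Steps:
d = 10
c(p) = -8*p (c(p) = -4*((p + 0) + p) = -4*(p + p) = -8*p)
E = -1077/458 (E = -1077*1/458 = -1077/458 ≈ -2.3515)
w(F) = 6 + F**2 + 10*F (w(F) = (F**2 + 10*F) + 6 = 6 + F**2 + 10*F)
E*w(c(-1 + 6)) = -1077*(6 + (-8*(-1 + 6))**2 + 10*(-8*(-1 + 6)))/458 = -1077*(6 + (-8*5)**2 + 10*(-8*5))/458 = -1077*(6 + (-40)**2 + 10*(-40))/458 = -1077*(6 + 1600 - 400)/458 = -1077/458*1206 = -649431/229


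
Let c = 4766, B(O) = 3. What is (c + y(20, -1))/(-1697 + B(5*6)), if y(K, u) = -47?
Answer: -39/14 ≈ -2.7857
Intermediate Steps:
(c + y(20, -1))/(-1697 + B(5*6)) = (4766 - 47)/(-1697 + 3) = 4719/(-1694) = 4719*(-1/1694) = -39/14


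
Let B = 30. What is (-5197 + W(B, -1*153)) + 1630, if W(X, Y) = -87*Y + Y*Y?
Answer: 33153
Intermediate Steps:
W(X, Y) = Y² - 87*Y (W(X, Y) = -87*Y + Y² = Y² - 87*Y)
(-5197 + W(B, -1*153)) + 1630 = (-5197 + (-1*153)*(-87 - 1*153)) + 1630 = (-5197 - 153*(-87 - 153)) + 1630 = (-5197 - 153*(-240)) + 1630 = (-5197 + 36720) + 1630 = 31523 + 1630 = 33153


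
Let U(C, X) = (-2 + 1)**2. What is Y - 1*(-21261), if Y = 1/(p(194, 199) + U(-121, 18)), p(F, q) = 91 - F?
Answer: 2168621/102 ≈ 21261.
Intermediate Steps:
U(C, X) = 1 (U(C, X) = (-1)**2 = 1)
Y = -1/102 (Y = 1/((91 - 1*194) + 1) = 1/((91 - 194) + 1) = 1/(-103 + 1) = 1/(-102) = -1/102 ≈ -0.0098039)
Y - 1*(-21261) = -1/102 - 1*(-21261) = -1/102 + 21261 = 2168621/102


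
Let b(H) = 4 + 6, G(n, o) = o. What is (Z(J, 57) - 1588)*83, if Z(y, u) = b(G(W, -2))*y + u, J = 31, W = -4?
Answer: -101343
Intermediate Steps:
b(H) = 10
Z(y, u) = u + 10*y (Z(y, u) = 10*y + u = u + 10*y)
(Z(J, 57) - 1588)*83 = ((57 + 10*31) - 1588)*83 = ((57 + 310) - 1588)*83 = (367 - 1588)*83 = -1221*83 = -101343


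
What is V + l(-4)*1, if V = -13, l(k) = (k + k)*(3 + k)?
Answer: -5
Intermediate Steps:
l(k) = 2*k*(3 + k) (l(k) = (2*k)*(3 + k) = 2*k*(3 + k))
V + l(-4)*1 = -13 + (2*(-4)*(3 - 4))*1 = -13 + (2*(-4)*(-1))*1 = -13 + 8*1 = -13 + 8 = -5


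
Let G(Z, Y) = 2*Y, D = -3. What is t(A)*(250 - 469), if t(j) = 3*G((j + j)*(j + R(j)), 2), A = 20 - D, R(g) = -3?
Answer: -2628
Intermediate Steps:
A = 23 (A = 20 - 1*(-3) = 20 + 3 = 23)
t(j) = 12 (t(j) = 3*(2*2) = 3*4 = 12)
t(A)*(250 - 469) = 12*(250 - 469) = 12*(-219) = -2628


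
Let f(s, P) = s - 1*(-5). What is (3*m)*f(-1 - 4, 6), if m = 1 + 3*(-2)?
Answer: 0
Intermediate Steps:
m = -5 (m = 1 - 6 = -5)
f(s, P) = 5 + s (f(s, P) = s + 5 = 5 + s)
(3*m)*f(-1 - 4, 6) = (3*(-5))*(5 + (-1 - 4)) = -15*(5 - 5) = -15*0 = 0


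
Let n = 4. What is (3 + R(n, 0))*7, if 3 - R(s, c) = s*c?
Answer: 42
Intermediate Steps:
R(s, c) = 3 - c*s (R(s, c) = 3 - s*c = 3 - c*s)
(3 + R(n, 0))*7 = (3 + (3 - 1*0*4))*7 = (3 + (3 + 0))*7 = (3 + 3)*7 = 6*7 = 42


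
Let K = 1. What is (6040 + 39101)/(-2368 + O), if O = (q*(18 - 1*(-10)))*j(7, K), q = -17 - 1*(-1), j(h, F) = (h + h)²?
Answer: -45141/90176 ≈ -0.50059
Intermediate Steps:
j(h, F) = 4*h² (j(h, F) = (2*h)² = 4*h²)
q = -16 (q = -17 + 1 = -16)
O = -87808 (O = (-16*(18 - 1*(-10)))*(4*7²) = (-16*(18 + 10))*(4*49) = -16*28*196 = -448*196 = -87808)
(6040 + 39101)/(-2368 + O) = (6040 + 39101)/(-2368 - 87808) = 45141/(-90176) = 45141*(-1/90176) = -45141/90176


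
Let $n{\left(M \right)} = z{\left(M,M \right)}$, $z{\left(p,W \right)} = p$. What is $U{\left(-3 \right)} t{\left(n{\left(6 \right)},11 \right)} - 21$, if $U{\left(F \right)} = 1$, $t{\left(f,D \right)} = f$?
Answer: $-15$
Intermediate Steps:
$n{\left(M \right)} = M$
$U{\left(-3 \right)} t{\left(n{\left(6 \right)},11 \right)} - 21 = 1 \cdot 6 - 21 = 6 - 21 = -15$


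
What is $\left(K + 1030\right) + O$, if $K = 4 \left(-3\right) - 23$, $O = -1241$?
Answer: $-246$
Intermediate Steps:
$K = -35$ ($K = -12 - 23 = -35$)
$\left(K + 1030\right) + O = \left(-35 + 1030\right) - 1241 = 995 - 1241 = -246$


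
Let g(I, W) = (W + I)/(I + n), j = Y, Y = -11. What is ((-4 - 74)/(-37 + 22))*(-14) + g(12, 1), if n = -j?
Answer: -8307/115 ≈ -72.235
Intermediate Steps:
j = -11
n = 11 (n = -1*(-11) = 11)
g(I, W) = (I + W)/(11 + I) (g(I, W) = (W + I)/(I + 11) = (I + W)/(11 + I))
((-4 - 74)/(-37 + 22))*(-14) + g(12, 1) = ((-4 - 74)/(-37 + 22))*(-14) + (12 + 1)/(11 + 12) = -78/(-15)*(-14) + 13/23 = -78*(-1/15)*(-14) + (1/23)*13 = (26/5)*(-14) + 13/23 = -364/5 + 13/23 = -8307/115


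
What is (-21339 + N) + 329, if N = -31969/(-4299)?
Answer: -90290021/4299 ≈ -21003.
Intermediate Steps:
N = 31969/4299 (N = -31969*(-1/4299) = 31969/4299 ≈ 7.4364)
(-21339 + N) + 329 = (-21339 + 31969/4299) + 329 = -91704392/4299 + 329 = -90290021/4299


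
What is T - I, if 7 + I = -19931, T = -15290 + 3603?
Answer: 8251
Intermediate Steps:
T = -11687
I = -19938 (I = -7 - 19931 = -19938)
T - I = -11687 - 1*(-19938) = -11687 + 19938 = 8251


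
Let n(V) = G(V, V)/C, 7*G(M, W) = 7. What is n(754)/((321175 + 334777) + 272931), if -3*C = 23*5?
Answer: -3/106821545 ≈ -2.8084e-8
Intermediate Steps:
G(M, W) = 1 (G(M, W) = (⅐)*7 = 1)
C = -115/3 (C = -23*5/3 = -⅓*115 = -115/3 ≈ -38.333)
n(V) = -3/115 (n(V) = 1/(-115/3) = 1*(-3/115) = -3/115)
n(754)/((321175 + 334777) + 272931) = -3/(115*((321175 + 334777) + 272931)) = -3/(115*(655952 + 272931)) = -3/115/928883 = -3/115*1/928883 = -3/106821545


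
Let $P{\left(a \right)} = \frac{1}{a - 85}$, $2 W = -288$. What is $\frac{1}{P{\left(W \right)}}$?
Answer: $-229$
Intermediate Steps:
$W = -144$ ($W = \frac{1}{2} \left(-288\right) = -144$)
$P{\left(a \right)} = \frac{1}{-85 + a}$
$\frac{1}{P{\left(W \right)}} = \frac{1}{\frac{1}{-85 - 144}} = \frac{1}{\frac{1}{-229}} = \frac{1}{- \frac{1}{229}} = -229$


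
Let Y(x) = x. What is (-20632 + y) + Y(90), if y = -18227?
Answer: -38769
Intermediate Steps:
(-20632 + y) + Y(90) = (-20632 - 18227) + 90 = -38859 + 90 = -38769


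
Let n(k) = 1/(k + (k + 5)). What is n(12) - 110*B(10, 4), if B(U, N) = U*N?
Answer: -127599/29 ≈ -4400.0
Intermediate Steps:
n(k) = 1/(5 + 2*k) (n(k) = 1/(k + (5 + k)) = 1/(5 + 2*k))
B(U, N) = N*U
n(12) - 110*B(10, 4) = 1/(5 + 2*12) - 440*10 = 1/(5 + 24) - 110*40 = 1/29 - 4400 = -127599/29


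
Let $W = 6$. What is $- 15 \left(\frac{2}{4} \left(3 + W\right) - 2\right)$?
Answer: $- \frac{75}{2} \approx -37.5$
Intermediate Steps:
$- 15 \left(\frac{2}{4} \left(3 + W\right) - 2\right) = - 15 \left(\frac{2}{4} \left(3 + 6\right) - 2\right) = - 15 \left(2 \cdot \frac{1}{4} \cdot 9 - 2\right) = - 15 \left(\frac{1}{2} \cdot 9 - 2\right) = - 15 \left(\frac{9}{2} - 2\right) = \left(-15\right) \frac{5}{2} = - \frac{75}{2}$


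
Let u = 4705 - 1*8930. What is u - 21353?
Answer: -25578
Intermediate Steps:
u = -4225 (u = 4705 - 8930 = -4225)
u - 21353 = -4225 - 21353 = -25578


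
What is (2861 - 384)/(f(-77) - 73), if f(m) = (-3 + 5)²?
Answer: -2477/69 ≈ -35.899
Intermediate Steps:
f(m) = 4 (f(m) = 2² = 4)
(2861 - 384)/(f(-77) - 73) = (2861 - 384)/(4 - 73) = 2477/(-69) = 2477*(-1/69) = -2477/69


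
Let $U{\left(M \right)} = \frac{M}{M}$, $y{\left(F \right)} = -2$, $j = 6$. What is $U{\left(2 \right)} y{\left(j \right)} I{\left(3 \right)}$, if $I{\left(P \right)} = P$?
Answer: $-6$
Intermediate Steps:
$U{\left(M \right)} = 1$
$U{\left(2 \right)} y{\left(j \right)} I{\left(3 \right)} = 1 \left(-2\right) 3 = \left(-2\right) 3 = -6$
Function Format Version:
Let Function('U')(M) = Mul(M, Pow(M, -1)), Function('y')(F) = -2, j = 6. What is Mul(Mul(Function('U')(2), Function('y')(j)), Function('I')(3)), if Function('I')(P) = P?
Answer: -6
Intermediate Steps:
Function('U')(M) = 1
Mul(Mul(Function('U')(2), Function('y')(j)), Function('I')(3)) = Mul(Mul(1, -2), 3) = Mul(-2, 3) = -6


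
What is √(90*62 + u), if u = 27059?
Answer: √32639 ≈ 180.66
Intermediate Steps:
√(90*62 + u) = √(90*62 + 27059) = √(5580 + 27059) = √32639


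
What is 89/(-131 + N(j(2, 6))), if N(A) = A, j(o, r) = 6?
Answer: -89/125 ≈ -0.71200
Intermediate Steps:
89/(-131 + N(j(2, 6))) = 89/(-131 + 6) = 89/(-125) = 89*(-1/125) = -89/125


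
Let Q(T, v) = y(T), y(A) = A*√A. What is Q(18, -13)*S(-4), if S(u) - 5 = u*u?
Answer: 1134*√2 ≈ 1603.7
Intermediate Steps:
y(A) = A^(3/2)
Q(T, v) = T^(3/2)
S(u) = 5 + u² (S(u) = 5 + u*u = 5 + u²)
Q(18, -13)*S(-4) = 18^(3/2)*(5 + (-4)²) = (54*√2)*(5 + 16) = (54*√2)*21 = 1134*√2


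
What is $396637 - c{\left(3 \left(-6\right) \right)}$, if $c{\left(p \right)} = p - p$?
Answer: $396637$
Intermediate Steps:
$c{\left(p \right)} = 0$
$396637 - c{\left(3 \left(-6\right) \right)} = 396637 - 0 = 396637 + 0 = 396637$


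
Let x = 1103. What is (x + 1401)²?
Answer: 6270016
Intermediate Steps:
(x + 1401)² = (1103 + 1401)² = 2504² = 6270016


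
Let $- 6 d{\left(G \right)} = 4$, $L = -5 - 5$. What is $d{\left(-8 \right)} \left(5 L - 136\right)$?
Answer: $124$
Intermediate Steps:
$L = -10$
$d{\left(G \right)} = - \frac{2}{3}$ ($d{\left(G \right)} = \left(- \frac{1}{6}\right) 4 = - \frac{2}{3}$)
$d{\left(-8 \right)} \left(5 L - 136\right) = - \frac{2 \left(5 \left(-10\right) - 136\right)}{3} = - \frac{2 \left(-50 - 136\right)}{3} = \left(- \frac{2}{3}\right) \left(-186\right) = 124$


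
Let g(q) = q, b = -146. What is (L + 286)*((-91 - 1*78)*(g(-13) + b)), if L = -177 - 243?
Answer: -3600714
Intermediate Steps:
L = -420
(L + 286)*((-91 - 1*78)*(g(-13) + b)) = (-420 + 286)*((-91 - 1*78)*(-13 - 146)) = -134*(-91 - 78)*(-159) = -(-22646)*(-159) = -134*26871 = -3600714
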